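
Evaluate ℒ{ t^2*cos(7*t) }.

L{cos(7t)} = s/(s^2 + 49).
Then apply L{t^2·g(t)} = (-1)^2 d^2/ds^2[G(s)] with G(s) = s/(s^2 + 49):
differentiating 2 times and applying the sign gives 2*s*(s^2 - 147)/(s^2 + 49)^3.

2*s*(s^2 - 147)/(s^2 + 49)^3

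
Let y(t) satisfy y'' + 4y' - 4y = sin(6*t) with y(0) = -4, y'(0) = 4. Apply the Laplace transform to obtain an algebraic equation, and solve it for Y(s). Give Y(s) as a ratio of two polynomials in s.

Transform both sides with L{·}.
With L{y''} = s^2 Y - s·y(0) - y'(0) and L{y'} = sY - y(0), with y(0) = -4, y'(0) = 4: the LHS transforms to (s^2 + 4*s - 4)Y - (-4*s - 12).
The right side is L{sin(6*t)} = 6/(s^2 + 36).
So (s^2 + 4*s - 4)Y = 6/(s^2 + 36) + (-4*s - 12).
Solve for Y(s) and write it as one ratio of polynomials.

Y(s) = (-4*s^3 - 12*s^2 - 144*s - 426)/(s^4 + 4*s^3 + 32*s^2 + 144*s - 144)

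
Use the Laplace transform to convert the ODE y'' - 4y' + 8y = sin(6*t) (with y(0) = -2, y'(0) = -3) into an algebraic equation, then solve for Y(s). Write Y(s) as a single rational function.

Transform both sides with L{·}.
The derivative rules (L{y''} = s^2 Y - s·y(0) - y'(0) and L{y'} = sY - y(0), with y(0) = -2, y'(0) = -3) turn the left side into (s^2 - 4*s + 8)Y - (-2*s + 5).
The right side is L{sin(6*t)} = 6/(s^2 + 36).
So (s^2 - 4*s + 8)Y = 6/(s^2 + 36) + (-2*s + 5).
Isolate Y and clear denominators.

Y(s) = (-2*s^3 + 5*s^2 - 72*s + 186)/(s^4 - 4*s^3 + 44*s^2 - 144*s + 288)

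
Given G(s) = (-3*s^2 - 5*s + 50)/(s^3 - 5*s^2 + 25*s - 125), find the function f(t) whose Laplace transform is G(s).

Factor the denominator: s^3 - 5*s^2 + 25*s - 125 = (s - 5)*(s^2 + 25).
Partial fraction decomposition gives [-1/(s - 5)] + [-2*s/(s^2 + 25)] + [-15/(s^2 + 25)].
Invert each term: -1/(s - 5) ↔ -e^(5t); -2·s/(s^2 + 25) ↔ -2cos(5t); -3·5/(s^2 + 25) ↔ -3sin(5t).

f(t) = -exp(5*t) - 3*sin(5*t) - 2*cos(5*t)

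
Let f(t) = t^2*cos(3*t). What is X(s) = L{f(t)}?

X(s) = 2*s*(s^2 - 27)/(s^2 + 9)^3

L{cos(3t)} = s/(s^2 + 9).
Then apply L{t^2·g(t)} = (-1)^2 d^2/ds^2[G(s)] with G(s) = s/(s^2 + 9):
differentiating 2 times and applying the sign gives 2*s*(s^2 - 27)/(s^2 + 9)^3.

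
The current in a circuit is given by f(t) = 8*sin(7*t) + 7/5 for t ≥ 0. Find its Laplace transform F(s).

By linearity of the Laplace transform, transform each term separately.
L{7/5} = (7/5)/s; (8)·[L{sin(7t)} = 7/(s^2 + 49)].

F(s) = 56/(s^2 + 49) + 7/(5*s)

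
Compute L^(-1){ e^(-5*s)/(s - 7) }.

The factor e^(-5s) signals a time shift by c = 5 (second shifting theorem).
L{e^(7t)} = 1/(s - 7), so L^-1{1/(s - 7)} = e^(7*t).
Hence the inverse is u(t - 5) times that function evaluated at t - 5.

Heaviside(t - 5)*(exp(7*t - 35))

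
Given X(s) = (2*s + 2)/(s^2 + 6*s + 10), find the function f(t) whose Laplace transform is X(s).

f(t) = -4*exp(-3*t)*sin(t) + 2*exp(-3*t)*cos(t)

Complete the square in the denominator: s^2 + 6*s + 10 = (s + 3)^2 + 1^2.
Split the numerator to match: 2*s + 2 = 2·(s + 3) - 4·1.
Invert each term: 2·(s + 3)/((s + 3)^2 + 1) ↔ 2e^(-3t)cos(t); -4·1/((s + 3)^2 + 1) ↔ -4e^(-3t)sin(t).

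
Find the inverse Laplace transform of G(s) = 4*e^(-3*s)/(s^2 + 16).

The factor e^(-3s) signals a time shift by c = 3 (second shifting theorem).
L{sin(4t)} = 4/(s^2 + 16), so L^-1{4/(s^2 + 16)} = sin(4*t).
Hence the inverse is u(t - 3) times that function evaluated at t - 3.

Heaviside(t - 3)*(sin(4*t - 12))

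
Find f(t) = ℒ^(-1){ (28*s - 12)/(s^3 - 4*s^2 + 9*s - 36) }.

Factor the denominator: s^3 - 4*s^2 + 9*s - 36 = (s - 4)*(s^2 + 9).
Partial fraction decomposition gives [4/(s - 4)] + [-4*s/(s^2 + 9)] + [12/(s^2 + 9)].
Invert each term: 4/(s - 4) ↔ 4e^(4t); -4·s/(s^2 + 9) ↔ -4cos(3t); 4·3/(s^2 + 9) ↔ 4sin(3t).

f(t) = 4*exp(4*t) + 4*sin(3*t) - 4*cos(3*t)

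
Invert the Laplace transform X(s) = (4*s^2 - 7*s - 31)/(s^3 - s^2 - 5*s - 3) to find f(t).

Factor the denominator: s^3 - s^2 - 5*s - 3 = (s - 3)*(s + 1)^2.
Partial fraction decomposition gives [5/(s + 1)] + [5/(s + 1)^2] + [-1/(s - 3)].
Invert each term: 5/(s + 1) ↔ 5e^(-t); 5/(s + 1)^2 ↔ 5t·e^(-t); -1/(s - 3) ↔ -e^(3t).

f(t) = 5*t*exp(-t) - exp(3*t) + 5*exp(-t)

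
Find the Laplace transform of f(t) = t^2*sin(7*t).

L{sin(7t)} = 7/(s^2 + 49).
Then apply L{t^2·g(t)} = (-1)^2 d^2/ds^2[H(s)] with H(s) = 7/(s^2 + 49):
differentiating 2 times and applying the sign gives 14*(3*s^2 - 49)/(s^2 + 49)^3.

14*(3*s^2 - 49)/(s^2 + 49)^3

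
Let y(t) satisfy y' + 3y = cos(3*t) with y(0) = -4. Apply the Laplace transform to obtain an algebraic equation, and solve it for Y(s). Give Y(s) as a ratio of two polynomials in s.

Take the Laplace transform of both sides.
The derivative rules (L{y'} = sY - y(0) = sY - (-4)) turn the left side into (s + 3)Y - (-4).
The right side is L{cos(3*t)} = s/(s^2 + 9).
So (s + 3)Y = s/(s^2 + 9) + (-4).
Divide through and combine into a single rational function.

Y(s) = (-4*s^2 + s - 36)/(s^3 + 3*s^2 + 9*s + 27)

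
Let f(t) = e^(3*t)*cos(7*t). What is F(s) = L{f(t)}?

L{cos(7t)} = s/(s^2 + 49).
By the first shifting theorem, multiplying by e^(3t) replaces s with s - 3.

F(s) = (s - 3)/((s - 3)^2 + 49)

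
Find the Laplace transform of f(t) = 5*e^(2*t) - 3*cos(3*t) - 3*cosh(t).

By linearity of the Laplace transform, transform each term separately.
(5)·[L{e^(2t)} = 1/(s - 2)]; (-3)·[L{cos(3t)} = s/(s^2 + 9)]; (-3)·[L{cosh(t)} = s/(s^2 - 1)].

-3*s/(s^2 + 9) - 3*s/(s^2 - 1) + 5/(s - 2)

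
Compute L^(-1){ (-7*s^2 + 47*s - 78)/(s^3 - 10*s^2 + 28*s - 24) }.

Factor the denominator: s^3 - 10*s^2 + 28*s - 24 = (s - 6)*(s - 2)^2.
Partial fraction decomposition gives [-4/(s - 2)] + [3/(s - 2)^2] + [-3/(s - 6)].
Invert each term: -4/(s - 2) ↔ -4e^(2t); 3/(s - 2)^2 ↔ 3t·e^(2t); -3/(s - 6) ↔ -3e^(6t).

3*t*exp(2*t) - 3*exp(6*t) - 4*exp(2*t)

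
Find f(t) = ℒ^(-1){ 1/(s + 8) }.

f(t) = exp(-8*t)

Since L{e^(-8t)} = 1/(s + 8), the inverse is e^(-8*t).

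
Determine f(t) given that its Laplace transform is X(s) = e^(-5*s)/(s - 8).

f(t) = Heaviside(t - 5)*(exp(8*t - 40))

The factor e^(-5s) signals a time shift by c = 5 (second shifting theorem).
L{e^(8t)} = 1/(s - 8), so L^-1{1/(s - 8)} = e^(8*t).
Hence the inverse is u(t - 5) times that function evaluated at t - 5.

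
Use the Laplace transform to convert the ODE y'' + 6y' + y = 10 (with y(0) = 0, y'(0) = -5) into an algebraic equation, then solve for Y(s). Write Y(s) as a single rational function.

Laplace-transform each side.
With L{y''} = s^2 Y - s·y(0) - y'(0) and L{y'} = sY - y(0), with y(0) = 0, y'(0) = -5: the LHS transforms to (s^2 + 6*s + 1)Y - (-5).
The right side is L{10} = 10/s.
So (s^2 + 6*s + 1)Y = 10/s + (-5).
Divide through and combine into a single rational function.

Y(s) = (-5*s + 10)/(s^3 + 6*s^2 + s)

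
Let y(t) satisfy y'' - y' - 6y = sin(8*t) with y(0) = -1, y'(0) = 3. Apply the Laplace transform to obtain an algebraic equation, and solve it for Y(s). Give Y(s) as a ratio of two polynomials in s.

Y(s) = (-s^3 + 4*s^2 - 64*s + 264)/(s^4 - s^3 + 58*s^2 - 64*s - 384)

Transform both sides with L{·}.
The derivative rules (L{y''} = s^2 Y - s·y(0) - y'(0) and L{y'} = sY - y(0), with y(0) = -1, y'(0) = 3) turn the left side into (s^2 - s - 6)Y - (-s + 4).
The right side is L{sin(8*t)} = 8/(s^2 + 64).
So (s^2 - s - 6)Y = 8/(s^2 + 64) + (-s + 4).
Divide through and combine into a single rational function.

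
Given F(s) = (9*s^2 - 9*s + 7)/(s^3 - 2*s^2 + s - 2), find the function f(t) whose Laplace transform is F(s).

f(t) = 5*exp(2*t) - sin(t) + 4*cos(t)

Factor the denominator: s^3 - 2*s^2 + s - 2 = (s - 2)*(s^2 + 1).
Partial fraction decomposition gives [5/(s - 2)] + [4*s/(s^2 + 1)] + [-1/(s^2 + 1)].
Invert each term: 5/(s - 2) ↔ 5e^(2t); 4·s/(s^2 + 1) ↔ 4cos(t); -1·1/(s^2 + 1) ↔ -sin(t).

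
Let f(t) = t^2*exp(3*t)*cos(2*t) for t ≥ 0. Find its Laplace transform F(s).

F(s) = 2*(s - 3)*(s^2 - 6*s - 3)/(s^2 - 6*s + 13)^3

L{cos(2t)} = s/(s^2 + 4).
Multiplying by e^(3t) shifts s → s - 3, so L{exp(3*t)*cos(2*t)} = (s - 3)/((s - 3)^2 + 4).
Then apply L{t^2·g(t)} = (-1)^2 d^2/ds^2[G(s)] with G(s) = (s - 3)/((s - 3)^2 + 4):
differentiating 2 times and applying the sign gives 2*(s - 3)*(s^2 - 6*s - 3)/(s^2 - 6*s + 13)^3.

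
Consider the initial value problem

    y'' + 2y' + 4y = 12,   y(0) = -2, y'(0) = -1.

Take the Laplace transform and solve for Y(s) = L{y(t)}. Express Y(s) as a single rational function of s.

Y(s) = (-2*s^2 - 5*s + 12)/(s^3 + 2*s^2 + 4*s)

Take the Laplace transform of both sides.
The derivative rules (L{y''} = s^2 Y - s·y(0) - y'(0) and L{y'} = sY - y(0), with y(0) = -2, y'(0) = -1) turn the left side into (s^2 + 2*s + 4)Y - (-2*s - 5).
The right side is L{12} = 12/s.
So (s^2 + 2*s + 4)Y = 12/s + (-2*s - 5).
Solve for Y(s) and write it as one ratio of polynomials.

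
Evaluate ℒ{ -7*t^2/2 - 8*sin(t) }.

-8/(s^2 + 1) - 7/s^3

Apply the Laplace transform termwise.
(-7/2)·[L{t^2} = 2!/s^3 = 2/s^3]; (-8)·[L{sin(t)} = 1/(s^2 + 1)].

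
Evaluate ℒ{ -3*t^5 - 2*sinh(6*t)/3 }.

-4/(s^2 - 36) - 360/s^6

Apply the Laplace transform termwise.
(-3)·[L{t^5} = 5!/s^6 = 120/s^6]; (-2/3)·[L{sinh(6t)} = 6/(s^2 - 36)].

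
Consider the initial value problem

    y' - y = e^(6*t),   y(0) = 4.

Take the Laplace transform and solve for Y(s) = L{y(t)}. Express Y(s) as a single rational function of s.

Y(s) = (4*s - 23)/(s^2 - 7*s + 6)

Take the Laplace transform of both sides.
With L{y'} = sY - y(0) = sY - 4: the LHS transforms to (s - 1)Y - (4).
The right side is L{e^(6*t)} = 1/(s - 6).
So (s - 1)Y = 1/(s - 6) + (4).
Isolate Y and clear denominators.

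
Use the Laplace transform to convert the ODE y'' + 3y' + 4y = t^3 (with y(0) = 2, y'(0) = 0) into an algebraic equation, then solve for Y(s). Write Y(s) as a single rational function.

Y(s) = (2*s^5 + 6*s^4 + 6)/(s^6 + 3*s^5 + 4*s^4)

Laplace-transform each side.
Using L{y''} = s^2 Y - s·y(0) - y'(0) and L{y'} = sY - y(0), with y(0) = 2, y'(0) = 0, the left side becomes (s^2 + 3*s + 4)Y - (2*s + 6).
The right side is L{t^3} = 6/s^4.
So (s^2 + 3*s + 4)Y = 6/s^4 + (2*s + 6).
Solve for Y(s) and write it as one ratio of polynomials.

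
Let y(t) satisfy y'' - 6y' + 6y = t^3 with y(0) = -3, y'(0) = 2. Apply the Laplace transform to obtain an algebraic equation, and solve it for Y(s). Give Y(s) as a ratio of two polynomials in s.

Take the Laplace transform of both sides.
Using L{y''} = s^2 Y - s·y(0) - y'(0) and L{y'} = sY - y(0), with y(0) = -3, y'(0) = 2, the left side becomes (s^2 - 6*s + 6)Y - (-3*s + 20).
The right side is L{t^3} = 6/s^4.
So (s^2 - 6*s + 6)Y = 6/s^4 + (-3*s + 20).
Solve for Y(s) and write it as one ratio of polynomials.

Y(s) = (-3*s^5 + 20*s^4 + 6)/(s^6 - 6*s^5 + 6*s^4)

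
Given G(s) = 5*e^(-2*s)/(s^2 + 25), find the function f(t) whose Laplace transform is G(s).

f(t) = Heaviside(t - 2)*(sin(5*t - 10))

The factor e^(-2s) signals a time shift by c = 2 (second shifting theorem).
L{sin(5t)} = 5/(s^2 + 25), so L^-1{5/(s^2 + 25)} = sin(5*t).
Hence the inverse is u(t - 2) times that function evaluated at t - 2.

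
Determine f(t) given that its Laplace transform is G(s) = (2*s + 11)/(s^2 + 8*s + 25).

Complete the square in the denominator: s^2 + 8*s + 25 = (s + 4)^2 + 3^2.
Split the numerator to match: 2*s + 11 = 2·(s + 4) + 1·3.
Invert each term: 2·(s + 4)/((s + 4)^2 + 9) ↔ 2e^(-4t)cos(3t); 1·3/((s + 4)^2 + 9) ↔ e^(-4t)sin(3t).

f(t) = exp(-4*t)*sin(3*t) + 2*exp(-4*t)*cos(3*t)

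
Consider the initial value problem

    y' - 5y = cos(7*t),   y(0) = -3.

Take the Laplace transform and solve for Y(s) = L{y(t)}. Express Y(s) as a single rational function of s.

Y(s) = (-3*s^2 + s - 147)/(s^3 - 5*s^2 + 49*s - 245)

Transform both sides with L{·}.
Using L{y'} = sY - y(0) = sY - (-3), the left side becomes (s - 5)Y - (-3).
The right side is L{cos(7*t)} = s/(s^2 + 49).
So (s - 5)Y = s/(s^2 + 49) + (-3).
Isolate Y and clear denominators.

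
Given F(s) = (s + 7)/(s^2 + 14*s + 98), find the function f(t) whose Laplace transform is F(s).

Rewrite the denominator: s^2 + 14*s + 98 = (s + 7)^2 + 49.
The form in (s + 7) signals a first-shifting-theorem factor e^(-7t).
Since L{cos(7t)} = s/(s^2 + 49), the inverse is e^(-7*t)*cos(7*t).

f(t) = exp(-7*t)*cos(7*t)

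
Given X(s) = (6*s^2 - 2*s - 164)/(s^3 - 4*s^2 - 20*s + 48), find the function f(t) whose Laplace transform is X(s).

f(t) = exp(6*t) + 6*exp(2*t) - exp(-4*t)

Factor the denominator: s^3 - 4*s^2 - 20*s + 48 = (s - 6)*(s - 2)*(s + 4).
Partial fraction decomposition gives [-1/(s + 4)] + [1/(s - 6)] + [6/(s - 2)].
Invert each term: -1/(s + 4) ↔ -e^(-4t); 1/(s - 6) ↔ e^(6t); 6/(s - 2) ↔ 6e^(2t).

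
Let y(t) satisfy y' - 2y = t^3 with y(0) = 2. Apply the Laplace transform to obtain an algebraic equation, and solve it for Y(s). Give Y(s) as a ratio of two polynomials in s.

Transform both sides with L{·}.
With L{y'} = sY - y(0) = sY - 2: the LHS transforms to (s - 2)Y - (2).
The right side is L{t^3} = 6/s^4.
So (s - 2)Y = 6/s^4 + (2).
Isolate Y and clear denominators.

Y(s) = (2*s^4 + 6)/(s^5 - 2*s^4)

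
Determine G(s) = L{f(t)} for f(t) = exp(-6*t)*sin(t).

L{sin(t)} = 1/(s^2 + 1).
By the first shifting theorem, multiplying by e^(-6t) replaces s with s + 6.

G(s) = 1/((s + 6)^2 + 1)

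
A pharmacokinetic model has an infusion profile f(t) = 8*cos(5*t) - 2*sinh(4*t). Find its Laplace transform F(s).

By linearity of the Laplace transform, transform each term separately.
(8)·[L{cos(5t)} = s/(s^2 + 25)]; (-2)·[L{sinh(4t)} = 4/(s^2 - 16)].

F(s) = 8*s/(s^2 + 25) - 8/(s^2 - 16)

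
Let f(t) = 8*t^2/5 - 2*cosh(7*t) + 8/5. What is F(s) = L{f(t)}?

F(s) = -2*s/(s^2 - 49) + 8/(5*s) + 16/(5*s^3)

The transform is linear, so treat each term independently.
L{8/5} = (8/5)/s; (8/5)·[L{t^2} = 2!/s^3 = 2/s^3]; (-2)·[L{cosh(7t)} = s/(s^2 - 49)].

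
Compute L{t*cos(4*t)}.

(s - 4)*(s + 4)/(s^2 + 16)^2

L{cos(4t)} = s/(s^2 + 16).
Then apply L{t·g(t)} = -d/ds[G(s)] with G(s) = s/(s^2 + 16):
differentiating 1 time and applying the sign gives (s - 4)*(s + 4)/(s^2 + 16)^2.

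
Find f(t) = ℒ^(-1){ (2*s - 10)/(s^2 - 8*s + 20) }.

Complete the square in the denominator: s^2 - 8*s + 20 = (s - 4)^2 + 2^2.
Split the numerator to match: 2*s - 10 = 2·(s - 4) - 1·2.
Invert each term: 2·(s - 4)/((s - 4)^2 + 4) ↔ 2e^(4t)cos(2t); -1·2/((s - 4)^2 + 4) ↔ -e^(4t)sin(2t).

f(t) = -exp(4*t)*sin(2*t) + 2*exp(4*t)*cos(2*t)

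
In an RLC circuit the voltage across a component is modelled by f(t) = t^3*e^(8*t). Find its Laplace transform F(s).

F(s) = 6/(s - 8)^4

L{t^3} = 3!/s^4 = 6/s^4.
By the first shifting theorem, multiplying by e^(8t) replaces s with s - 8.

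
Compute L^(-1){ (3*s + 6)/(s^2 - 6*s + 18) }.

5*exp(3*t)*sin(3*t) + 3*exp(3*t)*cos(3*t)

Complete the square in the denominator: s^2 - 6*s + 18 = (s - 3)^2 + 3^2.
Split the numerator to match: 3*s + 6 = 3·(s - 3) + 5·3.
Invert each term: 3·(s - 3)/((s - 3)^2 + 9) ↔ 3e^(3t)cos(3t); 5·3/((s - 3)^2 + 9) ↔ 5e^(3t)sin(3t).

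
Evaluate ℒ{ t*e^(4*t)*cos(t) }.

L{cos(t)} = s/(s^2 + 1).
Multiplying by e^(4t) shifts s → s - 4, so L{e^(4*t)*cos(t)} = (s - 4)/((s - 4)^2 + 1).
Then apply L{t·g(t)} = -d/ds[G(s)] with G(s) = (s - 4)/((s - 4)^2 + 1):
differentiating 1 time and applying the sign gives (s - 5)*(s - 3)/(s^2 - 8*s + 17)^2.

(s - 5)*(s - 3)/(s^2 - 8*s + 17)^2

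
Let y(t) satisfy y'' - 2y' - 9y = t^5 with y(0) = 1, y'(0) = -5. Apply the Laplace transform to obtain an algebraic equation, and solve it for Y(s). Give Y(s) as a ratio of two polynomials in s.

Transform both sides with L{·}.
With L{y''} = s^2 Y - s·y(0) - y'(0) and L{y'} = sY - y(0), with y(0) = 1, y'(0) = -5: the LHS transforms to (s^2 - 2*s - 9)Y - (s - 7).
The right side is L{t^5} = 120/s^6.
So (s^2 - 2*s - 9)Y = 120/s^6 + (s - 7).
Divide through and combine into a single rational function.

Y(s) = (s^7 - 7*s^6 + 120)/(s^8 - 2*s^7 - 9*s^6)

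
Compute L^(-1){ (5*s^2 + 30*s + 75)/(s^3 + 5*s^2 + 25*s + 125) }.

Factor the denominator: s^3 + 5*s^2 + 25*s + 125 = (s + 5)*(s^2 + 25).
Partial fraction decomposition gives [1/(s + 5)] + [4*s/(s^2 + 25)] + [10/(s^2 + 25)].
Invert each term: 1/(s + 5) ↔ e^(-5t); 4·s/(s^2 + 25) ↔ 4cos(5t); 2·5/(s^2 + 25) ↔ 2sin(5t).

2*sin(5*t) + 4*cos(5*t) + exp(-5*t)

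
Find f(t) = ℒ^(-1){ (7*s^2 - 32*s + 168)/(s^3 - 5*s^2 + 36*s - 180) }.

Factor the denominator: s^3 - 5*s^2 + 36*s - 180 = (s - 5)*(s^2 + 36).
Partial fraction decomposition gives [3/(s - 5)] + [4*s/(s^2 + 36)] + [-12/(s^2 + 36)].
Invert each term: 3/(s - 5) ↔ 3e^(5t); 4·s/(s^2 + 36) ↔ 4cos(6t); -2·6/(s^2 + 36) ↔ -2sin(6t).

f(t) = 3*exp(5*t) - 2*sin(6*t) + 4*cos(6*t)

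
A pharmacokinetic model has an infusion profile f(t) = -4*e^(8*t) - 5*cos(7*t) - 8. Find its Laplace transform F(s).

F(s) = -5*s/(s^2 + 49) - 4/(s - 8) - 8/s

The transform is linear, so treat each term independently.
(-4)·[L{e^(8t)} = 1/(s - 8)]; L{-8} = -8/s; (-5)·[L{cos(7t)} = s/(s^2 + 49)].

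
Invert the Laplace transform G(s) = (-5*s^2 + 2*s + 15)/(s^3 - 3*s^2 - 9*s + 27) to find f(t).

Factor the denominator: s^3 - 3*s^2 - 9*s + 27 = (s - 3)^2*(s + 3).
Partial fraction decomposition gives [-4/(s - 3)] + [-4/(s - 3)^2] + [-1/(s + 3)].
Invert each term: -4/(s - 3) ↔ -4e^(3t); -4/(s - 3)^2 ↔ -4t·e^(3t); -1/(s + 3) ↔ -e^(-3t).

f(t) = -4*t*exp(3*t) - 4*exp(3*t) - exp(-3*t)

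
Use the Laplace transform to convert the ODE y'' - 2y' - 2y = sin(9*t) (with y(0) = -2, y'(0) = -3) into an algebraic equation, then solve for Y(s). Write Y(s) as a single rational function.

Y(s) = (-2*s^3 + s^2 - 162*s + 90)/(s^4 - 2*s^3 + 79*s^2 - 162*s - 162)

Apply the Laplace transform to the equation.
Using L{y''} = s^2 Y - s·y(0) - y'(0) and L{y'} = sY - y(0), with y(0) = -2, y'(0) = -3, the left side becomes (s^2 - 2*s - 2)Y - (-2*s + 1).
The right side is L{sin(9*t)} = 9/(s^2 + 81).
So (s^2 - 2*s - 2)Y = 9/(s^2 + 81) + (-2*s + 1).
Solve for Y(s) and write it as one ratio of polynomials.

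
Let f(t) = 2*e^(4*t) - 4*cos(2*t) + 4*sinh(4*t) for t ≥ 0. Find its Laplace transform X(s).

Apply the Laplace transform termwise.
(-4)·[L{cos(2t)} = s/(s^2 + 4)]; (2)·[L{e^(4t)} = 1/(s - 4)]; (4)·[L{sinh(4t)} = 4/(s^2 - 16)].

X(s) = -4*s/(s^2 + 4) + 16/(s^2 - 16) + 2/(s - 4)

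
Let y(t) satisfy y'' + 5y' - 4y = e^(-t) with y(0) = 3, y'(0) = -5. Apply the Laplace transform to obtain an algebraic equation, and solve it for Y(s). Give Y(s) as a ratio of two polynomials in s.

Y(s) = (3*s^2 + 13*s + 11)/(s^3 + 6*s^2 + s - 4)

Transform both sides with L{·}.
Using L{y''} = s^2 Y - s·y(0) - y'(0) and L{y'} = sY - y(0), with y(0) = 3, y'(0) = -5, the left side becomes (s^2 + 5*s - 4)Y - (3*s + 10).
The right side is L{e^(-t)} = 1/(s + 1).
So (s^2 + 5*s - 4)Y = 1/(s + 1) + (3*s + 10).
Isolate Y and clear denominators.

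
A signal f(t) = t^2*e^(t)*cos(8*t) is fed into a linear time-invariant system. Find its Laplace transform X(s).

L{cos(8t)} = s/(s^2 + 64).
Multiplying by e^(t) shifts s → s - 1, so L{e^(t)*cos(8*t)} = (s - 1)/((s - 1)^2 + 64).
Then apply L{t^2·g(t)} = (-1)^2 d^2/ds^2[G(s)] with G(s) = (s - 1)/((s - 1)^2 + 64):
differentiating 2 times and applying the sign gives 2*(s - 1)*(s^2 - 2*s - 191)/(s^2 - 2*s + 65)^3.

X(s) = 2*(s - 1)*(s^2 - 2*s - 191)/(s^2 - 2*s + 65)^3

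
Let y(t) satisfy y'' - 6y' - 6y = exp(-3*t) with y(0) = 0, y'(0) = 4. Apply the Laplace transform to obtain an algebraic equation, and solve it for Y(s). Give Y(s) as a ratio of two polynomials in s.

Transform both sides with L{·}.
The derivative rules (L{y''} = s^2 Y - s·y(0) - y'(0) and L{y'} = sY - y(0), with y(0) = 0, y'(0) = 4) turn the left side into (s^2 - 6*s - 6)Y - (4).
The right side is L{exp(-3*t)} = 1/(s + 3).
So (s^2 - 6*s - 6)Y = 1/(s + 3) + (4).
Isolate Y and clear denominators.

Y(s) = (4*s + 13)/(s^3 - 3*s^2 - 24*s - 18)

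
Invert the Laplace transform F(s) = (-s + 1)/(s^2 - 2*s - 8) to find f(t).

Rewrite the denominator: s^2 - 2*s - 8 = (s - 1)^2 - 9.
The form in (s - 1) signals a first-shifting-theorem factor e^(t).
Since L{cosh(3t)} = s/(s^2 - 9), the inverse is e^(t)*cosh(3*t), scaled by -1.

f(t) = -exp(t)*cosh(3*t)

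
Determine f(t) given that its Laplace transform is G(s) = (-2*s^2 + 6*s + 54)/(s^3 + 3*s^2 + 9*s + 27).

f(t) = 5*sin(3*t) - 3*cos(3*t) + exp(-3*t)

Factor the denominator: s^3 + 3*s^2 + 9*s + 27 = (s + 3)*(s^2 + 9).
Partial fraction decomposition gives [1/(s + 3)] + [-3*s/(s^2 + 9)] + [15/(s^2 + 9)].
Invert each term: 1/(s + 3) ↔ e^(-3t); -3·s/(s^2 + 9) ↔ -3cos(3t); 5·3/(s^2 + 9) ↔ 5sin(3t).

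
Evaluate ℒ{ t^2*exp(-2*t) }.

L{e^(-2t)} = 1/(s + 2).
Then apply L{t^2·g(t)} = (-1)^2 d^2/ds^2[G(s)] with G(s) = 1/(s + 2):
differentiating 2 times and applying the sign gives 2/(s + 2)^3.

2/(s + 2)^3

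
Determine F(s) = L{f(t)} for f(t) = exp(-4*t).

L{e^(-4t)} = 1/(s + 4).

F(s) = 1/(s + 4)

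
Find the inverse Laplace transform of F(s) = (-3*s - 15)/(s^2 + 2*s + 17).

-3*exp(-t)*sin(4*t) - 3*exp(-t)*cos(4*t)

Complete the square in the denominator: s^2 + 2*s + 17 = (s + 1)^2 + 4^2.
Split the numerator to match: -3*s - 15 = -3·(s + 1) - 3·4.
Invert each term: -3·(s + 1)/((s + 1)^2 + 16) ↔ -3e^(-t)cos(4t); -3·4/((s + 1)^2 + 16) ↔ -3e^(-t)sin(4t).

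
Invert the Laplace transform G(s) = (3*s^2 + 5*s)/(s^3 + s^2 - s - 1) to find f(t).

Factor the denominator: s^3 + s^2 - s - 1 = (s - 1)*(s + 1)^2.
Partial fraction decomposition gives [1/(s + 1)] + [(s + 1)^(-2)] + [2/(s - 1)].
Invert each term: 1/(s + 1) ↔ e^(-t); 1/(s + 1)^2 ↔ t·e^(-t); 2/(s - 1) ↔ 2e^(t).

f(t) = t*exp(-t) + 2*exp(t) + exp(-t)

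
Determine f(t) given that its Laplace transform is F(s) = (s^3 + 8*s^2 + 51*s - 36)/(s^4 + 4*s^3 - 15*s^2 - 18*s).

Factor the denominator: s^4 + 4*s^3 - 15*s^2 - 18*s = s*(s - 3)*(s + 1)*(s + 6).
Partial fraction decomposition gives [-4/(s + 1)] + [2/s] + [2/(s - 3)] + [1/(s + 6)].
Invert each term: -4/(s + 1) ↔ -4e^(-t); 2/(s - 0) ↔ 2e^(0t); 2/(s - 3) ↔ 2e^(3t); 1/(s + 6) ↔ e^(-6t).

f(t) = 2*exp(3*t) + 2 - 4*exp(-t) + exp(-6*t)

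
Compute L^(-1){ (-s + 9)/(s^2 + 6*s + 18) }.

4*exp(-3*t)*sin(3*t) - exp(-3*t)*cos(3*t)

Complete the square in the denominator: s^2 + 6*s + 18 = (s + 3)^2 + 3^2.
Split the numerator to match: -s + 9 = -1·(s + 3) + 4·3.
Invert each term: -1·(s + 3)/((s + 3)^2 + 9) ↔ -e^(-3t)cos(3t); 4·3/((s + 3)^2 + 9) ↔ 4e^(-3t)sin(3t).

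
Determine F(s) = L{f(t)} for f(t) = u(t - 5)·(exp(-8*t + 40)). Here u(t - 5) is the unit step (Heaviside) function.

F(s) = exp(-5*s)/(s + 8)

By the second shifting theorem, L{u(t - c)·g(t - c)} = e^(-cs)·G(s) with c = 5 and G(s) = L{g(t)}.
L{e^(-8t)} = 1/(s + 8).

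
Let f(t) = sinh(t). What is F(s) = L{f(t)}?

L{sinh(t)} = 1/(s^2 - 1).

F(s) = 1/(s^2 - 1)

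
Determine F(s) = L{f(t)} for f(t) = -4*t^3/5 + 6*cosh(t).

The transform is linear, so treat each term independently.
(-4/5)·[L{t^3} = 3!/s^4 = 6/s^4]; (6)·[L{cosh(t)} = s/(s^2 - 1)].

F(s) = 6*s/(s^2 - 1) - 24/(5*s^4)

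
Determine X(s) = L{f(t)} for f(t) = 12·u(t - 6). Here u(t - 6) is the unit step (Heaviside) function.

By the second shifting theorem, L{u(t - c)·g(t - c)} = e^(-cs)·G(s) with c = 6 and G(s) = L{g(t)}.
L{12} = 12/s.

X(s) = 12*exp(-6*s)/s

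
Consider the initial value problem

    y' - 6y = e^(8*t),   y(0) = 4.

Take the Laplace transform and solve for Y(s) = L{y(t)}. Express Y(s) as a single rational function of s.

Apply the Laplace transform to the equation.
With L{y'} = sY - y(0) = sY - 4: the LHS transforms to (s - 6)Y - (4).
The right side is L{e^(8*t)} = 1/(s - 8).
So (s - 6)Y = 1/(s - 8) + (4).
Solve for Y(s) and write it as one ratio of polynomials.

Y(s) = (4*s - 31)/(s^2 - 14*s + 48)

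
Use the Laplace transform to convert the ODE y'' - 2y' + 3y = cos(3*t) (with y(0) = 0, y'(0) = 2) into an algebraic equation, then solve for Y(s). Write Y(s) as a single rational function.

Take the Laplace transform of both sides.
The derivative rules (L{y''} = s^2 Y - s·y(0) - y'(0) and L{y'} = sY - y(0), with y(0) = 0, y'(0) = 2) turn the left side into (s^2 - 2*s + 3)Y - (2).
The right side is L{cos(3*t)} = s/(s^2 + 9).
So (s^2 - 2*s + 3)Y = s/(s^2 + 9) + (2).
Solve for Y(s) and write it as one ratio of polynomials.

Y(s) = (2*s^2 + s + 18)/(s^4 - 2*s^3 + 12*s^2 - 18*s + 27)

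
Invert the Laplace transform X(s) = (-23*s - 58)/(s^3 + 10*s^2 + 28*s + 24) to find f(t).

Factor the denominator: s^3 + 10*s^2 + 28*s + 24 = (s + 2)^2*(s + 6).
Partial fraction decomposition gives [-5/(s + 2)] + [-3/(s + 2)^2] + [5/(s + 6)].
Invert each term: -5/(s + 2) ↔ -5e^(-2t); -3/(s + 2)^2 ↔ -3t·e^(-2t); 5/(s + 6) ↔ 5e^(-6t).

f(t) = -3*t*exp(-2*t) - 5*exp(-2*t) + 5*exp(-6*t)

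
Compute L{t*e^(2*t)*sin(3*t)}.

L{sin(3t)} = 3/(s^2 + 9).
Multiplying by e^(2t) shifts s → s - 2, so L{e^(2*t)*sin(3*t)} = 3/((s - 2)^2 + 9).
Then apply L{t·g(t)} = -d/ds[G(s)] with G(s) = 3/((s - 2)^2 + 9):
differentiating 1 time and applying the sign gives 6*(s - 2)/(s^2 - 4*s + 13)^2.

6*(s - 2)/(s^2 - 4*s + 13)^2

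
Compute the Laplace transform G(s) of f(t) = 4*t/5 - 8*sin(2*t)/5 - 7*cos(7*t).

G(s) = -7*s/(s^2 + 49) - 16/(5*(s^2 + 4)) + 4/(5*s^2)

Apply the Laplace transform termwise.
(-7)·[L{cos(7t)} = s/(s^2 + 49)]; (-8/5)·[L{sin(2t)} = 2/(s^2 + 4)]; (4/5)·[L{t} = 1!/s^2 = 1/s^2].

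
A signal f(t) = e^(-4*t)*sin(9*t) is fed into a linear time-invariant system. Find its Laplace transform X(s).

L{sin(9t)} = 9/(s^2 + 81).
By the first shifting theorem, multiplying by e^(-4t) replaces s with s + 4.

X(s) = 9/((s + 4)^2 + 81)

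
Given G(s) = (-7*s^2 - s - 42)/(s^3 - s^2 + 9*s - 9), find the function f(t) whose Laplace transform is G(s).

f(t) = -5*exp(t) - sin(3*t) - 2*cos(3*t)

Factor the denominator: s^3 - s^2 + 9*s - 9 = (s - 1)*(s^2 + 9).
Partial fraction decomposition gives [-5/(s - 1)] + [-2*s/(s^2 + 9)] + [-3/(s^2 + 9)].
Invert each term: -5/(s - 1) ↔ -5e^(t); -2·s/(s^2 + 9) ↔ -2cos(3t); -1·3/(s^2 + 9) ↔ -sin(3t).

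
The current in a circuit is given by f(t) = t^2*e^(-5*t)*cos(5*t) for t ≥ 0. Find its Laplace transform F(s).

L{cos(5t)} = s/(s^2 + 25).
Multiplying by e^(-5t) shifts s → s + 5, so L{e^(-5*t)*cos(5*t)} = (s + 5)/((s + 5)^2 + 25).
Then apply L{t^2·g(t)} = (-1)^2 d^2/ds^2[G(s)] with G(s) = (s + 5)/((s + 5)^2 + 25):
differentiating 2 times and applying the sign gives 2*(s + 5)*(s^2 + 10*s - 50)/(s^2 + 10*s + 50)^3.

F(s) = 2*(s + 5)*(s^2 + 10*s - 50)/(s^2 + 10*s + 50)^3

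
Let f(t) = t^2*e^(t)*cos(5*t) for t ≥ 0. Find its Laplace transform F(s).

L{cos(5t)} = s/(s^2 + 25).
Multiplying by e^(t) shifts s → s - 1, so L{e^(t)*cos(5*t)} = (s - 1)/((s - 1)^2 + 25).
Then apply L{t^2·g(t)} = (-1)^2 d^2/ds^2[G(s)] with G(s) = (s - 1)/((s - 1)^2 + 25):
differentiating 2 times and applying the sign gives 2*(s - 1)*(s^2 - 2*s - 74)/(s^2 - 2*s + 26)^3.

F(s) = 2*(s - 1)*(s^2 - 2*s - 74)/(s^2 - 2*s + 26)^3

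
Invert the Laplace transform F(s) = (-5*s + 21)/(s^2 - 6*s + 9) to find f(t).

Factor the denominator: s^2 - 6*s + 9 = (s - 3)^2.
Partial fraction decomposition gives [-5/(s - 3)] + [6/(s - 3)^2].
Invert each term: -5/(s - 3) ↔ -5e^(3t); 6/(s - 3)^2 ↔ 6t·e^(3t).

f(t) = 6*t*exp(3*t) - 5*exp(3*t)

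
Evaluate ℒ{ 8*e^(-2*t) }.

L{8} = 8/s.
By the first shifting theorem, multiplying by e^(-2t) replaces s with s + 2.

8/(s + 2)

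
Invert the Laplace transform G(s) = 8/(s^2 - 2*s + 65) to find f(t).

Rewrite the denominator: s^2 - 2*s + 65 = (s - 1)^2 + 64.
The form in (s - 1) signals a first-shifting-theorem factor e^(t).
Since L{sin(8t)} = 8/(s^2 + 64), the inverse is exp(t)*sin(8*t).

f(t) = exp(t)*sin(8*t)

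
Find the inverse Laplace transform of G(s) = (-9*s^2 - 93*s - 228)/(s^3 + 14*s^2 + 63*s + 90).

-5*exp(-3*t) - 6*exp(-5*t) + 2*exp(-6*t)

Factor the denominator: s^3 + 14*s^2 + 63*s + 90 = (s + 3)*(s + 5)*(s + 6).
Partial fraction decomposition gives [-5/(s + 3)] + [2/(s + 6)] + [-6/(s + 5)].
Invert each term: -5/(s + 3) ↔ -5e^(-3t); 2/(s + 6) ↔ 2e^(-6t); -6/(s + 5) ↔ -6e^(-5t).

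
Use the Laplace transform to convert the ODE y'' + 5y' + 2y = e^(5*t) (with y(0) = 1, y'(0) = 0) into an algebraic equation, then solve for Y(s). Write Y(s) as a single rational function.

Y(s) = (s^2 - 24)/(s^3 - 23*s - 10)

Transform both sides with L{·}.
Using L{y''} = s^2 Y - s·y(0) - y'(0) and L{y'} = sY - y(0), with y(0) = 1, y'(0) = 0, the left side becomes (s^2 + 5*s + 2)Y - (s + 5).
The right side is L{e^(5*t)} = 1/(s - 5).
So (s^2 + 5*s + 2)Y = 1/(s - 5) + (s + 5).
Divide through and combine into a single rational function.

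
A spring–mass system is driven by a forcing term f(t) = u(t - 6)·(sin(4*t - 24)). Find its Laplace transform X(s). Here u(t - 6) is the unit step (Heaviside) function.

X(s) = 4*exp(-6*s)/(s^2 + 16)

By the second shifting theorem, L{u(t - c)·g(t - c)} = e^(-cs)·G(s) with c = 6 and G(s) = L{g(t)}.
L{sin(4t)} = 4/(s^2 + 16).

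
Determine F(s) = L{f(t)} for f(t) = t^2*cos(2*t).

L{cos(2t)} = s/(s^2 + 4).
Then apply L{t^2·g(t)} = (-1)^2 d^2/ds^2[G(s)] with G(s) = s/(s^2 + 4):
differentiating 2 times and applying the sign gives 2*s*(s^2 - 12)/(s^2 + 4)^3.

F(s) = 2*s*(s^2 - 12)/(s^2 + 4)^3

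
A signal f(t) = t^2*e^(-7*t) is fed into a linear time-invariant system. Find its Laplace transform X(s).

X(s) = 2/(s + 7)^3

L{e^(-7t)} = 1/(s + 7).
Then apply L{t^2·g(t)} = (-1)^2 d^2/ds^2[G(s)] with G(s) = 1/(s + 7):
differentiating 2 times and applying the sign gives 2/(s + 7)^3.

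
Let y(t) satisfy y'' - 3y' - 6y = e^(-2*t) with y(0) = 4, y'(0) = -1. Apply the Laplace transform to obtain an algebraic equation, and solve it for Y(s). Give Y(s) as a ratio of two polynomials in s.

Take the Laplace transform of both sides.
The derivative rules (L{y''} = s^2 Y - s·y(0) - y'(0) and L{y'} = sY - y(0), with y(0) = 4, y'(0) = -1) turn the left side into (s^2 - 3*s - 6)Y - (4*s - 13).
The right side is L{e^(-2*t)} = 1/(s + 2).
So (s^2 - 3*s - 6)Y = 1/(s + 2) + (4*s - 13).
Divide through and combine into a single rational function.

Y(s) = (4*s^2 - 5*s - 25)/(s^3 - s^2 - 12*s - 12)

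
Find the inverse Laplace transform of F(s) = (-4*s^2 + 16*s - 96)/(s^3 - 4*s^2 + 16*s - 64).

-3*exp(4*t) + 3*sin(4*t) - cos(4*t)

Factor the denominator: s^3 - 4*s^2 + 16*s - 64 = (s - 4)*(s^2 + 16).
Partial fraction decomposition gives [-3/(s - 4)] + [-s/(s^2 + 16)] + [12/(s^2 + 16)].
Invert each term: -3/(s - 4) ↔ -3e^(4t); -1·s/(s^2 + 16) ↔ -cos(4t); 3·4/(s^2 + 16) ↔ 3sin(4t).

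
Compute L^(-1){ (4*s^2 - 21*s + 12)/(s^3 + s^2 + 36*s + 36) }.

Factor the denominator: s^3 + s^2 + 36*s + 36 = (s + 1)*(s^2 + 36).
Partial fraction decomposition gives [1/(s + 1)] + [3*s/(s^2 + 36)] + [-24/(s^2 + 36)].
Invert each term: 1/(s + 1) ↔ e^(-t); 3·s/(s^2 + 36) ↔ 3cos(6t); -4·6/(s^2 + 36) ↔ -4sin(6t).

-4*sin(6*t) + 3*cos(6*t) + exp(-t)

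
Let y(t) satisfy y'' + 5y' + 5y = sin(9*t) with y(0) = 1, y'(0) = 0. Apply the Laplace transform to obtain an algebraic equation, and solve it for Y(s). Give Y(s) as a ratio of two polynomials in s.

Y(s) = (s^3 + 5*s^2 + 81*s + 414)/(s^4 + 5*s^3 + 86*s^2 + 405*s + 405)

Take the Laplace transform of both sides.
The derivative rules (L{y''} = s^2 Y - s·y(0) - y'(0) and L{y'} = sY - y(0), with y(0) = 1, y'(0) = 0) turn the left side into (s^2 + 5*s + 5)Y - (s + 5).
The right side is L{sin(9*t)} = 9/(s^2 + 81).
So (s^2 + 5*s + 5)Y = 9/(s^2 + 81) + (s + 5).
Solve for Y(s) and write it as one ratio of polynomials.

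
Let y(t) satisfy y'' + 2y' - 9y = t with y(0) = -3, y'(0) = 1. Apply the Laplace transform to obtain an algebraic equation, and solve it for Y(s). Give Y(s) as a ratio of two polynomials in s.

Y(s) = (-3*s^3 - 5*s^2 + 1)/(s^4 + 2*s^3 - 9*s^2)

Take the Laplace transform of both sides.
The derivative rules (L{y''} = s^2 Y - s·y(0) - y'(0) and L{y'} = sY - y(0), with y(0) = -3, y'(0) = 1) turn the left side into (s^2 + 2*s - 9)Y - (-3*s - 5).
The right side is L{t} = s^(-2).
So (s^2 + 2*s - 9)Y = s^(-2) + (-3*s - 5).
Divide through and combine into a single rational function.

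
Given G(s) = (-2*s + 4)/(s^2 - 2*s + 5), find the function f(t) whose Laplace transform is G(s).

f(t) = exp(t)*sin(2*t) - 2*exp(t)*cos(2*t)

Complete the square in the denominator: s^2 - 2*s + 5 = (s - 1)^2 + 2^2.
Split the numerator to match: -2*s + 4 = -2·(s - 1) + 1·2.
Invert each term: -2·(s - 1)/((s - 1)^2 + 4) ↔ -2e^(t)cos(2t); 1·2/((s - 1)^2 + 4) ↔ e^(t)sin(2t).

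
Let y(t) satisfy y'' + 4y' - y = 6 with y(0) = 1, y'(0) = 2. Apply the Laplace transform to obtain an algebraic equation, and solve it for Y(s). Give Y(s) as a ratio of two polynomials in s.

Transform both sides with L{·}.
With L{y''} = s^2 Y - s·y(0) - y'(0) and L{y'} = sY - y(0), with y(0) = 1, y'(0) = 2: the LHS transforms to (s^2 + 4*s - 1)Y - (s + 6).
The right side is L{6} = 6/s.
So (s^2 + 4*s - 1)Y = 6/s + (s + 6).
Solve for Y(s) and write it as one ratio of polynomials.

Y(s) = (s^2 + 6*s + 6)/(s^3 + 4*s^2 - s)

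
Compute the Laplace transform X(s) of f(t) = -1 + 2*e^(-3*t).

X(s) = 2/(s + 3) - 1/s

The transform is linear, so treat each term independently.
(2)·[L{e^(-3t)} = 1/(s + 3)]; L{-1} = -1/s.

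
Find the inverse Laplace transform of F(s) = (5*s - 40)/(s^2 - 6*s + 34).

Complete the square in the denominator: s^2 - 6*s + 34 = (s - 3)^2 + 5^2.
Split the numerator to match: 5*s - 40 = 5·(s - 3) - 5·5.
Invert each term: 5·(s - 3)/((s - 3)^2 + 25) ↔ 5e^(3t)cos(5t); -5·5/((s - 3)^2 + 25) ↔ -5e^(3t)sin(5t).

-5*exp(3*t)*sin(5*t) + 5*exp(3*t)*cos(5*t)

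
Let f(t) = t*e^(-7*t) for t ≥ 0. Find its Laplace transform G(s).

L{e^(-7t)} = 1/(s + 7).
Then apply L{t·g(t)} = -d/ds[H(s)] with H(s) = 1/(s + 7):
differentiating 1 time and applying the sign gives (s + 7)^(-2).

G(s) = (s + 7)^(-2)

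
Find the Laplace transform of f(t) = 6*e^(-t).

6/(s + 1)

L{6} = 6/s.
By the first shifting theorem, multiplying by e^(-t) replaces s with s + 1.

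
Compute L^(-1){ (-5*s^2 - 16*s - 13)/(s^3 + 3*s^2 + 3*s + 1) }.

Factor the denominator: s^3 + 3*s^2 + 3*s + 1 = (s + 1)^3.
Partial fraction decomposition gives [-5/(s + 1)] + [-6/(s + 1)^2] + [-2/(s + 1)^3].
Invert each term: -5/(s + 1) ↔ -5e^(-t); -6/(s + 1)^2 ↔ -6t·e^(-t); -2/(s + 1)^3 ↔ (-1)t^2·e^(-t).

-t^2*exp(-t) - 6*t*exp(-t) - 5*exp(-t)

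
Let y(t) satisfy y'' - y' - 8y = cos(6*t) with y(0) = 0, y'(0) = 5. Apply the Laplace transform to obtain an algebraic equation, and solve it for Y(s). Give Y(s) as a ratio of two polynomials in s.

Y(s) = (5*s^2 + s + 180)/(s^4 - s^3 + 28*s^2 - 36*s - 288)

Laplace-transform each side.
Using L{y''} = s^2 Y - s·y(0) - y'(0) and L{y'} = sY - y(0), with y(0) = 0, y'(0) = 5, the left side becomes (s^2 - s - 8)Y - (5).
The right side is L{cos(6*t)} = s/(s^2 + 36).
So (s^2 - s - 8)Y = s/(s^2 + 36) + (5).
Isolate Y and clear denominators.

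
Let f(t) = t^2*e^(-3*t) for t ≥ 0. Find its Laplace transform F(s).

L{e^(-3t)} = 1/(s + 3).
Then apply L{t^2·g(t)} = (-1)^2 d^2/ds^2[G(s)] with G(s) = 1/(s + 3):
differentiating 2 times and applying the sign gives 2/(s + 3)^3.

F(s) = 2/(s + 3)^3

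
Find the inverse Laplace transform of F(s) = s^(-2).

Since L{t} = 1!/s^2 = 1/s^2, the inverse is t.

t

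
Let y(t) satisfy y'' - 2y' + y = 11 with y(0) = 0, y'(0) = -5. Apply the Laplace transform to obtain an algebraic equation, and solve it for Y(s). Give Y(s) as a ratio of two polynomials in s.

Transform both sides with L{·}.
Using L{y''} = s^2 Y - s·y(0) - y'(0) and L{y'} = sY - y(0), with y(0) = 0, y'(0) = -5, the left side becomes (s^2 - 2*s + 1)Y - (-5).
The right side is L{11} = 11/s.
So (s^2 - 2*s + 1)Y = 11/s + (-5).
Solve for Y(s) and write it as one ratio of polynomials.

Y(s) = (-5*s + 11)/(s^3 - 2*s^2 + s)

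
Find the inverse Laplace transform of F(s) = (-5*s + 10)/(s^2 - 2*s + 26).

exp(t)*sin(5*t) - 5*exp(t)*cos(5*t)

Complete the square in the denominator: s^2 - 2*s + 26 = (s - 1)^2 + 5^2.
Split the numerator to match: -5*s + 10 = -5·(s - 1) + 1·5.
Invert each term: -5·(s - 1)/((s - 1)^2 + 25) ↔ -5e^(t)cos(5t); 1·5/((s - 1)^2 + 25) ↔ e^(t)sin(5t).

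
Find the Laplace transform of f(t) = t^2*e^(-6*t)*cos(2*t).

2*(s + 6)*(s^2 + 12*s + 24)/(s^2 + 12*s + 40)^3

L{cos(2t)} = s/(s^2 + 4).
Multiplying by e^(-6t) shifts s → s + 6, so L{e^(-6*t)*cos(2*t)} = (s + 6)/((s + 6)^2 + 4).
Then apply L{t^2·g(t)} = (-1)^2 d^2/ds^2[G(s)] with G(s) = (s + 6)/((s + 6)^2 + 4):
differentiating 2 times and applying the sign gives 2*(s + 6)*(s^2 + 12*s + 24)/(s^2 + 12*s + 40)^3.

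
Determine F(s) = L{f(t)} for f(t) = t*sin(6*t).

L{sin(6t)} = 6/(s^2 + 36).
Then apply L{t·g(t)} = -d/ds[G(s)] with G(s) = 6/(s^2 + 36):
differentiating 1 time and applying the sign gives 12*s/(s^2 + 36)^2.

F(s) = 12*s/(s^2 + 36)^2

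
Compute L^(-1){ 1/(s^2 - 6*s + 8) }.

exp(3*t)*sinh(t)

Rewrite the denominator: s^2 - 6*s + 8 = (s - 3)^2 - 1.
The form in (s - 3) signals a first-shifting-theorem factor e^(3t).
Since L{sinh(t)} = 1/(s^2 - 1), the inverse is exp(3*t)*sinh(t).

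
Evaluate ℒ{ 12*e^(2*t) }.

12/(s - 2)

L{12} = 12/s.
By the first shifting theorem, multiplying by e^(2t) replaces s with s - 2.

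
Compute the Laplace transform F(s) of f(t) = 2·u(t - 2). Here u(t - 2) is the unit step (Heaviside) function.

F(s) = 2*exp(-2*s)/s

By the second shifting theorem, L{u(t - c)·g(t - c)} = e^(-cs)·G(s) with c = 2 and G(s) = L{g(t)}.
L{2} = 2/s.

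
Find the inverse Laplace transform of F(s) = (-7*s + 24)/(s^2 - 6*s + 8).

Factor the denominator: s^2 - 6*s + 8 = (s - 4)*(s - 2).
Partial fraction decomposition gives [-2/(s - 4)] + [-5/(s - 2)].
Invert each term: -2/(s - 4) ↔ -2e^(4t); -5/(s - 2) ↔ -5e^(2t).

-2*exp(4*t) - 5*exp(2*t)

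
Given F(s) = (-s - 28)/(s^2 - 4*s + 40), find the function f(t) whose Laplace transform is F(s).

Complete the square in the denominator: s^2 - 4*s + 40 = (s - 2)^2 + 6^2.
Split the numerator to match: -s - 28 = -1·(s - 2) - 5·6.
Invert each term: -1·(s - 2)/((s - 2)^2 + 36) ↔ -e^(2t)cos(6t); -5·6/((s - 2)^2 + 36) ↔ -5e^(2t)sin(6t).

f(t) = -5*exp(2*t)*sin(6*t) - exp(2*t)*cos(6*t)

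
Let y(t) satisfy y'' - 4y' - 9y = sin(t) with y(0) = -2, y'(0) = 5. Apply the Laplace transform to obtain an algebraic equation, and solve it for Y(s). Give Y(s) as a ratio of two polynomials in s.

Y(s) = (-2*s^3 + 13*s^2 - 2*s + 14)/(s^4 - 4*s^3 - 8*s^2 - 4*s - 9)

Take the Laplace transform of both sides.
The derivative rules (L{y''} = s^2 Y - s·y(0) - y'(0) and L{y'} = sY - y(0), with y(0) = -2, y'(0) = 5) turn the left side into (s^2 - 4*s - 9)Y - (-2*s + 13).
The right side is L{sin(t)} = 1/(s^2 + 1).
So (s^2 - 4*s - 9)Y = 1/(s^2 + 1) + (-2*s + 13).
Solve for Y(s) and write it as one ratio of polynomials.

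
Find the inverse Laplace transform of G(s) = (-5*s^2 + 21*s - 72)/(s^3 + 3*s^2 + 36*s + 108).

Factor the denominator: s^3 + 3*s^2 + 36*s + 108 = (s + 3)*(s^2 + 36).
Partial fraction decomposition gives [-4/(s + 3)] + [-s/(s^2 + 36)] + [24/(s^2 + 36)].
Invert each term: -4/(s + 3) ↔ -4e^(-3t); -1·s/(s^2 + 36) ↔ -cos(6t); 4·6/(s^2 + 36) ↔ 4sin(6t).

4*sin(6*t) - cos(6*t) - 4*exp(-3*t)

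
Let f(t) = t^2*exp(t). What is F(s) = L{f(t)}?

F(s) = 2/(s - 1)^3

L{e^(t)} = 1/(s - 1).
Then apply L{t^2·g(t)} = (-1)^2 d^2/ds^2[G(s)] with G(s) = 1/(s - 1):
differentiating 2 times and applying the sign gives 2/(s - 1)^3.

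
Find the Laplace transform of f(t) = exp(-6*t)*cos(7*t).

(s + 6)/((s + 6)^2 + 49)

L{cos(7t)} = s/(s^2 + 49).
By the first shifting theorem, multiplying by e^(-6t) replaces s with s + 6.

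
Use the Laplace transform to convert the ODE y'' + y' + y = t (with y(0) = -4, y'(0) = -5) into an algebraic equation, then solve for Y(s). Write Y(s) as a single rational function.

Y(s) = (-4*s^3 - 9*s^2 + 1)/(s^4 + s^3 + s^2)

Take the Laplace transform of both sides.
Using L{y''} = s^2 Y - s·y(0) - y'(0) and L{y'} = sY - y(0), with y(0) = -4, y'(0) = -5, the left side becomes (s^2 + s + 1)Y - (-4*s - 9).
The right side is L{t} = s^(-2).
So (s^2 + s + 1)Y = s^(-2) + (-4*s - 9).
Divide through and combine into a single rational function.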